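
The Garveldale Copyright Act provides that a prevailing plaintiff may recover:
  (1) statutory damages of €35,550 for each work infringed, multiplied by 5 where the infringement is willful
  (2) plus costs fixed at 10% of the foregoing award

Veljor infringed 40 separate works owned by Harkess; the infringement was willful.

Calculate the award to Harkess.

Statutory damages: 40 × €35,550 = €1,422,000
Multiplied by 5: 5 × €1,422,000 = €7,110,000
Costs: 10% of €7,110,000 = €711,000
Award plus costs: €7,110,000 + €711,000 = €7,821,000

Award: €7,821,000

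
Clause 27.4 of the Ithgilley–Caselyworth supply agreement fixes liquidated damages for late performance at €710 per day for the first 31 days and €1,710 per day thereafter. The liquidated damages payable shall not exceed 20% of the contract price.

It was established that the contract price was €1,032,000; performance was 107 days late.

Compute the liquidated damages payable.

First 31 days: 31 × €710 = €22,010
Remaining days: (107 − 31) × €1,710 = €129,960
Accrued per-day damages: €22,010 + €129,960 = €151,970
Cap: 20% of €1,032,000 = €206,400
Cap at €206,400: €151,970 is within the cap, no reduction.

Liquidated damages: €151,970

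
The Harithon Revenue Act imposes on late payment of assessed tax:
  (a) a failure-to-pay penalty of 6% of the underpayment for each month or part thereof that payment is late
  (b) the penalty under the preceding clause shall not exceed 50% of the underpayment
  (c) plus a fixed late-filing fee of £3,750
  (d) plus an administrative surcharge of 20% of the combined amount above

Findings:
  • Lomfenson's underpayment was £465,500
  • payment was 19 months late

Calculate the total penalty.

£283,800

Accrued rate: 6% × 19 = 114%, capped at 50% → 50%
Failure-to-pay penalty: 50% of £465,500 = £232,750
Penalty before surcharge: £232,750 + £3,750 = £236,500
Administrative surcharge: 20% of £236,500 = £47,300
Total penalty: £236,500 + £47,300 = £283,800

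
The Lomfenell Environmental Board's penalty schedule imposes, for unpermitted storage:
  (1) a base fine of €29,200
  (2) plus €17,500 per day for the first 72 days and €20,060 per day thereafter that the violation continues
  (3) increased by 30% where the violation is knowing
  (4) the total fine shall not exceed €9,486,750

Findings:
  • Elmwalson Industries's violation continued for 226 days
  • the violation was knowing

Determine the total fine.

First 72 days: 72 × €17,500 = €1,260,000
Remaining days: (226 − 72) × €20,060 = €3,089,240
Per-day component: €1,260,000 + €3,089,240 = €4,349,240
Base plus per-day: €29,200 + €4,349,240 = €4,378,440
Enhancement: 30% of €4,378,440 = €1,313,532
Enhanced fine: €4,378,440 + €1,313,532 = €5,691,972
Cap at €9,486,750: €5,691,972 is within the cap, no reduction.

€5,691,972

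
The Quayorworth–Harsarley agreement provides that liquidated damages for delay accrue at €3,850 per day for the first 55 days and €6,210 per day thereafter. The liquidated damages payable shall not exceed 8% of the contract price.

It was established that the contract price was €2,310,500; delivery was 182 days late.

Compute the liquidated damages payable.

€184,840

First 55 days: 55 × €3,850 = €211,750
Remaining days: (182 − 55) × €6,210 = €788,670
Accrued per-day damages: €211,750 + €788,670 = €1,000,420
Cap: 8% of €2,310,500 = €184,840
Cap at €184,840: €1,000,420 exceeds the cap → €184,840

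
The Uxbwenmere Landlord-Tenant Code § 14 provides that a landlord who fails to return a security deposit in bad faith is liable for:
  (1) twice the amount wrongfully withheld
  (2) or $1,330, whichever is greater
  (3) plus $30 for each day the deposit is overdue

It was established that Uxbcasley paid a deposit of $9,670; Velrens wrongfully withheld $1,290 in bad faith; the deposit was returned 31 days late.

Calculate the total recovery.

$3,510

Doubled: 2 × $1,290 = $2,580
Minimum $1,330: $2,580 meets the minimum, no increase.
Late-return penalty: 31 × $30 = $930
Damages plus late penalty: $2,580 + $930 = $3,510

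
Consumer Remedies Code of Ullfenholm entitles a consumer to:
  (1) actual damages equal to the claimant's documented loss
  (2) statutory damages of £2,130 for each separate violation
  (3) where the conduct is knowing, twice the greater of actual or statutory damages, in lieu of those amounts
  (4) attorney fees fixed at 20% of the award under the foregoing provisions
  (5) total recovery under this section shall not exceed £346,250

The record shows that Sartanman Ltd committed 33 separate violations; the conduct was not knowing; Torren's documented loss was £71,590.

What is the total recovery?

Statutory damages: 33 × £2,130 = £70,290
Conduct not knowing: the in-lieu enhancement does not apply.
Actual plus statutory damages: £71,590 + £70,290 = £141,880
Attorney fees: 20% of £141,880 = £28,376
Total before cap: £141,880 + £28,376 = £170,256
Cap at £346,250: £170,256 is within the cap, no reduction.

£170,256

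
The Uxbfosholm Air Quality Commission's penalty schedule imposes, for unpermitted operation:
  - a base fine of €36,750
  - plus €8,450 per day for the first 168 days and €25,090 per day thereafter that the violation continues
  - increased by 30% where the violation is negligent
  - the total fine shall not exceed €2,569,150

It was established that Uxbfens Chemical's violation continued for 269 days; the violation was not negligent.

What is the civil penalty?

€2,569,150

First 168 days: 168 × €8,450 = €1,419,600
Remaining days: (269 − 168) × €25,090 = €2,534,090
Per-day component: €1,419,600 + €2,534,090 = €3,953,690
Base plus per-day: €36,750 + €3,953,690 = €3,990,440
The violation was not negligent: no 30% increase.
Cap at €2,569,150: €3,990,440 exceeds the cap → €2,569,150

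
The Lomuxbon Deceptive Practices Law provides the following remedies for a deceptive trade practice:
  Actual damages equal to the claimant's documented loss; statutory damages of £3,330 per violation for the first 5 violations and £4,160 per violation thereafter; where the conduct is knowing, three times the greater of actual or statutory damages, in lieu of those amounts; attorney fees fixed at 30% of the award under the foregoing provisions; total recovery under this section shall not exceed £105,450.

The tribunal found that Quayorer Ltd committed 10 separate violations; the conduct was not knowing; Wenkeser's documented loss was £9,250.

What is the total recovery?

£60,710

First 5 violations: 5 × £3,330 = £16,650
Remaining violations: (10 − 5) × £4,160 = £20,800
Statutory damages: £16,650 + £20,800 = £37,450
Conduct not knowing: the in-lieu enhancement does not apply.
Actual plus statutory damages: £9,250 + £37,450 = £46,700
Attorney fees: 30% of £46,700 = £14,010
Total before cap: £46,700 + £14,010 = £60,710
Cap at £105,450: £60,710 is within the cap, no reduction.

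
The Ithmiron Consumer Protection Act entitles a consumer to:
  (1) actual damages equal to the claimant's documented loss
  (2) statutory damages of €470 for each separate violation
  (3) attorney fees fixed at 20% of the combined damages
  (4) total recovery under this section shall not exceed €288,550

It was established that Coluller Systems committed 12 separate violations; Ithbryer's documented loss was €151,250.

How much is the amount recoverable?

€188,268

Statutory damages: 12 × €470 = €5,640
Combined damages: €151,250 + €5,640 = €156,890
Attorney fees: 20% of €156,890 = €31,378
Total before cap: €156,890 + €31,378 = €188,268
Cap at €288,550: €188,268 is within the cap, no reduction.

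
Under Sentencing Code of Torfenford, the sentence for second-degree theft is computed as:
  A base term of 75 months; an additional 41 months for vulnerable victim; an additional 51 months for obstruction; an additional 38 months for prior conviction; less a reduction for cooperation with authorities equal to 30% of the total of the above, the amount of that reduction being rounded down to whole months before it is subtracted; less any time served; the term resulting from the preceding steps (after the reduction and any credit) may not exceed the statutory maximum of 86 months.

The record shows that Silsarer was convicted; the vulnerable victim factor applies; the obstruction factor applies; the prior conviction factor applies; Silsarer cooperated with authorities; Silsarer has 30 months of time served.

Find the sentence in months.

Vulnerable victim enhancement: +41 months
Obstruction enhancement: +51 months
Prior conviction enhancement: +38 months
Adjusted term: 75 months + 41 months + 51 months + 38 months = 205 months
Cooperation with authorities reduction: 30% of 205 months = 61 months (rounded down)
After reduction: 205 − 61 = 144 months
Less time served: 144 months − 30 months = 114 months
Cap at 86 months: 114 months exceeds the cap → 86 months

Sentence: 86 months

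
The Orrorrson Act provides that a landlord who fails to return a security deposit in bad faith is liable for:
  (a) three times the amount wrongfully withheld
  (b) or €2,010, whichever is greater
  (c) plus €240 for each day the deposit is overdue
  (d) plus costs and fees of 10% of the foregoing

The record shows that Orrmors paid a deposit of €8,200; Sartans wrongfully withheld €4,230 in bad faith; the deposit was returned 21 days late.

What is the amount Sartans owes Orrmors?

Recovery: €19,503

Trebled: 3 × €4,230 = €12,690
Minimum €2,010: €12,690 meets the minimum, no increase.
Late-return penalty: 21 × €240 = €5,040
Damages plus late penalty: €12,690 + €5,040 = €17,730
Costs and fees: 10% of €17,730 = €1,773
Total recovery: €17,730 + €1,773 = €19,503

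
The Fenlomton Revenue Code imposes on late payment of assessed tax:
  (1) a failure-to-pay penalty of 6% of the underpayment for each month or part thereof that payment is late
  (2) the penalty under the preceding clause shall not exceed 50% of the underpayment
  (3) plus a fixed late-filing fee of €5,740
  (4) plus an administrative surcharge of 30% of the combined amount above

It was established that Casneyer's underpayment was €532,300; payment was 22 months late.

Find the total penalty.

Penalty: €353,457

Accrued rate: 6% × 22 = 132%, capped at 50% → 50%
Failure-to-pay penalty: 50% of €532,300 = €266,150
Penalty before surcharge: €266,150 + €5,740 = €271,890
Administrative surcharge: 30% of €271,890 = €81,567
Total penalty: €271,890 + €81,567 = €353,457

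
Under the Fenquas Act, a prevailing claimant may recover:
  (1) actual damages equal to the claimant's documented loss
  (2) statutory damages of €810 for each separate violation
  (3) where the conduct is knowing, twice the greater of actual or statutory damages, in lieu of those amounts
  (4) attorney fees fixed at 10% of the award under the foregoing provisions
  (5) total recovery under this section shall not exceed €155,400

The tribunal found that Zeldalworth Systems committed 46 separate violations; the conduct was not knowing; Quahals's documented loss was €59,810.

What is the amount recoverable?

€106,777

Statutory damages: 46 × €810 = €37,260
Conduct not knowing: the in-lieu enhancement does not apply.
Actual plus statutory damages: €59,810 + €37,260 = €97,070
Attorney fees: 10% of €97,070 = €9,707
Total before cap: €97,070 + €9,707 = €106,777
Cap at €155,400: €106,777 is within the cap, no reduction.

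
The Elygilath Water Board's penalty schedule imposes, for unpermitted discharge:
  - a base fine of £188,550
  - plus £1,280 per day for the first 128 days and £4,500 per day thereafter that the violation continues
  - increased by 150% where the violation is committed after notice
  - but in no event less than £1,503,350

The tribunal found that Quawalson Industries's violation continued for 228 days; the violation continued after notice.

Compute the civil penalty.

£2,005,975

First 128 days: 128 × £1,280 = £163,840
Remaining days: (228 − 128) × £4,500 = £450,000
Per-day component: £163,840 + £450,000 = £613,840
Base plus per-day: £188,550 + £613,840 = £802,390
Enhancement: 150% of £802,390 = £1,203,585
Enhanced fine: £802,390 + £1,203,585 = £2,005,975
Minimum £1,503,350: £2,005,975 meets the minimum, no increase.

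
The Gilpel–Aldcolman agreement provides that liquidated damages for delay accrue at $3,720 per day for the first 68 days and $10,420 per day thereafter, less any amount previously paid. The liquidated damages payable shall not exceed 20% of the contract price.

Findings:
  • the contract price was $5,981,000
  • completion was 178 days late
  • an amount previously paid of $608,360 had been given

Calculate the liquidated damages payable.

$790,800

First 68 days: 68 × $3,720 = $252,960
Remaining days: (178 − 68) × $10,420 = $1,146,200
Accrued per-day damages: $252,960 + $1,146,200 = $1,399,160
Less amount previously paid: $1,399,160 − $608,360 = $790,800
Cap: 20% of $5,981,000 = $1,196,200
Cap at $1,196,200: $790,800 is within the cap, no reduction.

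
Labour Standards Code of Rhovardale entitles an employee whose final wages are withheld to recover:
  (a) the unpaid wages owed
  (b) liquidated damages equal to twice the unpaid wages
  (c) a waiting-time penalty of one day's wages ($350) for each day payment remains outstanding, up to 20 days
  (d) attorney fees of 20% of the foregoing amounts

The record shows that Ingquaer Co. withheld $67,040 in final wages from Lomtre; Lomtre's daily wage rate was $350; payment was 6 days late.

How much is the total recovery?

$243,864

Doubled: 2 × $67,040 = $134,080
Penalty days: min(6, 20) = 6
Waiting-time penalty: 6 × $350 = $2,100
Subtotal: $67,040 + $134,080 + $2,100 = $203,220
Attorney fees: 20% of $203,220 = $40,644
Total award: $203,220 + $40,644 = $243,864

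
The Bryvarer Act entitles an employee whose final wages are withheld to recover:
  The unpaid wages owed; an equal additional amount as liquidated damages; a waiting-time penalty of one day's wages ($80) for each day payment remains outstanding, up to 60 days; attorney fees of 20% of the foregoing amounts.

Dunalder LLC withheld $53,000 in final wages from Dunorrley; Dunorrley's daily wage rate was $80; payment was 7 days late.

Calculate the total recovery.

Total award: $127,872

Liquidated damages (equal amount): $53,000
Penalty days: min(7, 60) = 7
Waiting-time penalty: 7 × $80 = $560
Subtotal: $53,000 + $53,000 + $560 = $106,560
Attorney fees: 20% of $106,560 = $21,312
Total award: $106,560 + $21,312 = $127,872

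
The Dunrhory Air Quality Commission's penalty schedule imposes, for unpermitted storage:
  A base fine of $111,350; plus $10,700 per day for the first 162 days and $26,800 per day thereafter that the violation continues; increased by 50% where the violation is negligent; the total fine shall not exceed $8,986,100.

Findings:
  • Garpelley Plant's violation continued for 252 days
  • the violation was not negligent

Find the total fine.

First 162 days: 162 × $10,700 = $1,733,400
Remaining days: (252 − 162) × $26,800 = $2,412,000
Per-day component: $1,733,400 + $2,412,000 = $4,145,400
Base plus per-day: $111,350 + $4,145,400 = $4,256,750
The violation was not negligent: no 50% increase.
Cap at $8,986,100: $4,256,750 is within the cap, no reduction.

$4,256,750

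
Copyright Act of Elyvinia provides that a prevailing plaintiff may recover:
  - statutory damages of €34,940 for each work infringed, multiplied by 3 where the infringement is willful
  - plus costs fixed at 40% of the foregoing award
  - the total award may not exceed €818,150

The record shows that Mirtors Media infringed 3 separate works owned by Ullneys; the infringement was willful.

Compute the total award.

Statutory damages: 3 × €34,940 = €104,820
Trebled: 3 × €104,820 = €314,460
Costs: 40% of €314,460 = €125,784
Award plus costs: €314,460 + €125,784 = €440,244
Cap at €818,150: €440,244 is within the cap, no reduction.

€440,244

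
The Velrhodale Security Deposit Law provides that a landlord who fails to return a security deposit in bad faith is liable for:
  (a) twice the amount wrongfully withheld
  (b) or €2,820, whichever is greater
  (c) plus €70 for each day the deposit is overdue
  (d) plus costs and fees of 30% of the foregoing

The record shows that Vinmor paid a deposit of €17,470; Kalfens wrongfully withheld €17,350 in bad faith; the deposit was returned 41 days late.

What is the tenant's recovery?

Doubled: 2 × €17,350 = €34,700
Minimum €2,820: €34,700 meets the minimum, no increase.
Late-return penalty: 41 × €70 = €2,870
Damages plus late penalty: €34,700 + €2,870 = €37,570
Costs and fees: 30% of €37,570 = €11,271
Total recovery: €37,570 + €11,271 = €48,841

€48,841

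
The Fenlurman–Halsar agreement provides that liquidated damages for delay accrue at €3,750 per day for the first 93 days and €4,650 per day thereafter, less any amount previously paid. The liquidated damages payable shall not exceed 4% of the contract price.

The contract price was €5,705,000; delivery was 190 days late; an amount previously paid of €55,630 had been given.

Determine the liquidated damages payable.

First 93 days: 93 × €3,750 = €348,750
Remaining days: (190 − 93) × €4,650 = €451,050
Accrued per-day damages: €348,750 + €451,050 = €799,800
Less amount previously paid: €799,800 − €55,630 = €744,170
Cap: 4% of €5,705,000 = €228,200
Cap at €228,200: €744,170 exceeds the cap → €228,200

Liquidated damages: €228,200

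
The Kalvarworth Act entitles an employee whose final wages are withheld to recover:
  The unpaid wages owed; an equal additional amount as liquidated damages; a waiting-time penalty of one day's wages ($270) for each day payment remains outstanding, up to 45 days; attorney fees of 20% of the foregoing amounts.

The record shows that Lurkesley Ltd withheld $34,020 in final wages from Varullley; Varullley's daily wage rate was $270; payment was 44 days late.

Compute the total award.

Liquidated damages (equal amount): $34,020
Penalty days: min(44, 45) = 44
Waiting-time penalty: 44 × $270 = $11,880
Subtotal: $34,020 + $34,020 + $11,880 = $79,920
Attorney fees: 20% of $79,920 = $15,984
Total award: $79,920 + $15,984 = $95,904

$95,904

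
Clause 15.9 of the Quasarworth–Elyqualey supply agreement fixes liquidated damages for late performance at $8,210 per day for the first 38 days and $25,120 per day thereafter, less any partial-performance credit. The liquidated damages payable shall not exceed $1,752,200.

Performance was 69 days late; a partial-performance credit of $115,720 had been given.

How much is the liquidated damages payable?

First 38 days: 38 × $8,210 = $311,980
Remaining days: (69 − 38) × $25,120 = $778,720
Accrued per-day damages: $311,980 + $778,720 = $1,090,700
Less partial-performance credit: $1,090,700 − $115,720 = $974,980
Cap at $1,752,200: $974,980 is within the cap, no reduction.

Liquidated damages: $974,980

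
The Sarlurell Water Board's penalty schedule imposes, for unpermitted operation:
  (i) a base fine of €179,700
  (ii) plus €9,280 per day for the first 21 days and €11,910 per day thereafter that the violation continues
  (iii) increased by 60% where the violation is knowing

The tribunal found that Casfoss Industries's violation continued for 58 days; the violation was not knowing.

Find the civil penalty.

€815,250

First 21 days: 21 × €9,280 = €194,880
Remaining days: (58 − 21) × €11,910 = €440,670
Per-day component: €194,880 + €440,670 = €635,550
Base plus per-day: €179,700 + €635,550 = €815,250
The violation was not knowing: no 60% increase.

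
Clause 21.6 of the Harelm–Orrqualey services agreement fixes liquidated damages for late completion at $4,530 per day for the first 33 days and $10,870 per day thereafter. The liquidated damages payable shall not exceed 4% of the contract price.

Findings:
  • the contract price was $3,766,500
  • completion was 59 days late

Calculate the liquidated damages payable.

First 33 days: 33 × $4,530 = $149,490
Remaining days: (59 − 33) × $10,870 = $282,620
Accrued per-day damages: $149,490 + $282,620 = $432,110
Cap: 4% of $3,766,500 = $150,660
Cap at $150,660: $432,110 exceeds the cap → $150,660

$150,660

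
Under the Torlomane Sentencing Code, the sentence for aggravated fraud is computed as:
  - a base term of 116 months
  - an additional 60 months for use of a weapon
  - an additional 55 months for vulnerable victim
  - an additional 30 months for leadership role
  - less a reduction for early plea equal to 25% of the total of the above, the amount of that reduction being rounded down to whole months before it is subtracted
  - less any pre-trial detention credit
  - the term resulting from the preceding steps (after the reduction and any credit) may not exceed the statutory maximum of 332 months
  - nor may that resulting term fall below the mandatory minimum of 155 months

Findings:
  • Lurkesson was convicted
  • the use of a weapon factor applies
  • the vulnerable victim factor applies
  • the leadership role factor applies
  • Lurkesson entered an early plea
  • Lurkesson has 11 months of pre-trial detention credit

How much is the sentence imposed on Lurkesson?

185 months

Use of a weapon enhancement: +60 months
Vulnerable victim enhancement: +55 months
Leadership role enhancement: +30 months
Adjusted term: 116 months + 60 months + 55 months + 30 months = 261 months
Early plea reduction: 25% of 261 months = 65 months (rounded down)
After reduction: 261 − 65 = 196 months
Less pre-trial detention credit: 196 months − 11 months = 185 months
Cap at 332 months: 185 months is within the cap, no reduction.
Minimum 155 months: 185 months meets the minimum, no increase.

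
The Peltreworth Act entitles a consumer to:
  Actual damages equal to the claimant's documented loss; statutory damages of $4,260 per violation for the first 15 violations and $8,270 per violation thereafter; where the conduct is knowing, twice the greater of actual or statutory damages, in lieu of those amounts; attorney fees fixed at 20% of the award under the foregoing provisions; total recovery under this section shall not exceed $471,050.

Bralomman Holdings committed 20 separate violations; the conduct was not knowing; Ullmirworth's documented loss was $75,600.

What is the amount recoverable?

$217,020

First 15 violations: 15 × $4,260 = $63,900
Remaining violations: (20 − 15) × $8,270 = $41,350
Statutory damages: $63,900 + $41,350 = $105,250
Conduct not knowing: the in-lieu enhancement does not apply.
Actual plus statutory damages: $75,600 + $105,250 = $180,850
Attorney fees: 20% of $180,850 = $36,170
Total before cap: $180,850 + $36,170 = $217,020
Cap at $471,050: $217,020 is within the cap, no reduction.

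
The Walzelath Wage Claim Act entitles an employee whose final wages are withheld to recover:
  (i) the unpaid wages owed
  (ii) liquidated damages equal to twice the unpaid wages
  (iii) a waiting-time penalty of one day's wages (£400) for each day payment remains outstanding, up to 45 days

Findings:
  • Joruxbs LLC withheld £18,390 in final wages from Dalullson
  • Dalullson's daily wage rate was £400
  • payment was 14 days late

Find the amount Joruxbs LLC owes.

Doubled: 2 × £18,390 = £36,780
Penalty days: min(14, 45) = 14
Waiting-time penalty: 14 × £400 = £5,600
Total award: £18,390 + £36,780 + £5,600 = £60,770

£60,770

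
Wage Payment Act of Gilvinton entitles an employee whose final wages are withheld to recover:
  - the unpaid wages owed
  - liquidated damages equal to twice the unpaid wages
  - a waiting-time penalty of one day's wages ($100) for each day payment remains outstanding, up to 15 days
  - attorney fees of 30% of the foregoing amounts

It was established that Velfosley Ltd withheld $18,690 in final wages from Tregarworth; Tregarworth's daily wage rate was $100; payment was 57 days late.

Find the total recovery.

Total award: $74,841

Doubled: 2 × $18,690 = $37,380
Penalty days: min(57, 15) = 15
Waiting-time penalty: 15 × $100 = $1,500
Subtotal: $18,690 + $37,380 + $1,500 = $57,570
Attorney fees: 30% of $57,570 = $17,271
Total award: $57,570 + $17,271 = $74,841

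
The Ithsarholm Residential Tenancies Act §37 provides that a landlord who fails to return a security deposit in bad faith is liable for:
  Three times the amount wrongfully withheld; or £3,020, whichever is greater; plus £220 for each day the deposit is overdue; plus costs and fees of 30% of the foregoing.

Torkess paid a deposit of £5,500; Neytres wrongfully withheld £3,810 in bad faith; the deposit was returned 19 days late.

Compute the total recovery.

Trebled: 3 × £3,810 = £11,430
Minimum £3,020: £11,430 meets the minimum, no increase.
Late-return penalty: 19 × £220 = £4,180
Damages plus late penalty: £11,430 + £4,180 = £15,610
Costs and fees: 30% of £15,610 = £4,683
Total recovery: £15,610 + £4,683 = £20,293

Recovery: £20,293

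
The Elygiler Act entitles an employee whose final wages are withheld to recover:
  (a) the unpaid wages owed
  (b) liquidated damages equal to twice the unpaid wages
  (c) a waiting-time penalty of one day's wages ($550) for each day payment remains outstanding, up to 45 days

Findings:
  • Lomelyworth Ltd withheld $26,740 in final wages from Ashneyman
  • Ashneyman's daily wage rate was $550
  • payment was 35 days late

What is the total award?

Doubled: 2 × $26,740 = $53,480
Penalty days: min(35, 45) = 35
Waiting-time penalty: 35 × $550 = $19,250
Total award: $26,740 + $53,480 + $19,250 = $99,470

$99,470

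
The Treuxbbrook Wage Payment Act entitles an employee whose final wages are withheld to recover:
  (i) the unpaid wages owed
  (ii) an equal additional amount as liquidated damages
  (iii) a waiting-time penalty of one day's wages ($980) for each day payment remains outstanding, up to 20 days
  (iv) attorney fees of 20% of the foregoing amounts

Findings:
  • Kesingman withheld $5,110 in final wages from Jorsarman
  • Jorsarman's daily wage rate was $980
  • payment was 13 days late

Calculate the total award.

Liquidated damages (equal amount): $5,110
Penalty days: min(13, 20) = 13
Waiting-time penalty: 13 × $980 = $12,740
Subtotal: $5,110 + $5,110 + $12,740 = $22,960
Attorney fees: 20% of $22,960 = $4,592
Total award: $22,960 + $4,592 = $27,552

Total award: $27,552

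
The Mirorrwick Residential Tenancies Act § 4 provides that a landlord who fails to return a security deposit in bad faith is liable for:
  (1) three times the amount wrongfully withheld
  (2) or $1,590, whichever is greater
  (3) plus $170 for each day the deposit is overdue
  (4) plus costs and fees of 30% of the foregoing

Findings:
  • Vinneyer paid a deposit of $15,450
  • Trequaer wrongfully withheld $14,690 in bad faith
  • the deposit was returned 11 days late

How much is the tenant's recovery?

Trebled: 3 × $14,690 = $44,070
Minimum $1,590: $44,070 meets the minimum, no increase.
Late-return penalty: 11 × $170 = $1,870
Damages plus late penalty: $44,070 + $1,870 = $45,940
Costs and fees: 30% of $45,940 = $13,782
Total recovery: $45,940 + $13,782 = $59,722

$59,722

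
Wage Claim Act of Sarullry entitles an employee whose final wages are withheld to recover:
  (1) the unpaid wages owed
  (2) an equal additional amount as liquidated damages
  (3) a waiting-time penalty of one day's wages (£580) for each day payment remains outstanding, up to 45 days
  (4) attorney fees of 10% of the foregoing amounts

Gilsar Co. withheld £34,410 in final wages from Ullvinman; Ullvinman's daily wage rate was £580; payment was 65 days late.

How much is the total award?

Liquidated damages (equal amount): £34,410
Penalty days: min(65, 45) = 45
Waiting-time penalty: 45 × £580 = £26,100
Subtotal: £34,410 + £34,410 + £26,100 = £94,920
Attorney fees: 10% of £94,920 = £9,492
Total award: £94,920 + £9,492 = £104,412

Total award: £104,412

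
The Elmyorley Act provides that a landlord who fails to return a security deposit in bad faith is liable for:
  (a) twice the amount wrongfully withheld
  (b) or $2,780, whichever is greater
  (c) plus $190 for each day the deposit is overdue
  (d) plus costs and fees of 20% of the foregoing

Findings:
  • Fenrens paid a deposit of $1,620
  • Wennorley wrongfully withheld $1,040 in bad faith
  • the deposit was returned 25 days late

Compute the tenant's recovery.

$9,036

Doubled: 2 × $1,040 = $2,080
Minimum $2,780: $2,080 is below the minimum → $2,780
Late-return penalty: 25 × $190 = $4,750
Damages plus late penalty: $2,780 + $4,750 = $7,530
Costs and fees: 20% of $7,530 = $1,506
Total recovery: $7,530 + $1,506 = $9,036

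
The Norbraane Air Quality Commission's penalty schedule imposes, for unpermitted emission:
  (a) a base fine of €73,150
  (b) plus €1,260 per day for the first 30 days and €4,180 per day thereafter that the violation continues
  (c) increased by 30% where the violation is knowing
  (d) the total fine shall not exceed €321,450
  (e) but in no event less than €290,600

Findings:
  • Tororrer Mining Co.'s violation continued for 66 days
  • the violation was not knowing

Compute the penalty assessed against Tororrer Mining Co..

€290,600

First 30 days: 30 × €1,260 = €37,800
Remaining days: (66 − 30) × €4,180 = €150,480
Per-day component: €37,800 + €150,480 = €188,280
Base plus per-day: €73,150 + €188,280 = €261,430
The violation was not knowing: no 30% increase.
Cap at €321,450: €261,430 is within the cap, no reduction.
Minimum €290,600: €261,430 is below the minimum → €290,600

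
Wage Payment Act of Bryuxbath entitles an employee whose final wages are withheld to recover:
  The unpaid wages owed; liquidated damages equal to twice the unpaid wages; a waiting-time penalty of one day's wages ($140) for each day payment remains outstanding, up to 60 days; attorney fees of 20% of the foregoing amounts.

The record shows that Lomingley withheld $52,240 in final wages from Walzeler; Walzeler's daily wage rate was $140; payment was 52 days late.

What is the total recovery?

Total award: $196,800

Doubled: 2 × $52,240 = $104,480
Penalty days: min(52, 60) = 52
Waiting-time penalty: 52 × $140 = $7,280
Subtotal: $52,240 + $104,480 + $7,280 = $164,000
Attorney fees: 20% of $164,000 = $32,800
Total award: $164,000 + $32,800 = $196,800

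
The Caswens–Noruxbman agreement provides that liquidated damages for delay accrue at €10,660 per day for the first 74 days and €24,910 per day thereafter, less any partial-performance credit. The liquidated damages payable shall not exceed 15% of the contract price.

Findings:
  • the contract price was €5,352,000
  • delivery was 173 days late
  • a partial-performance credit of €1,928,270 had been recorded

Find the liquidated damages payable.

€802,800

First 74 days: 74 × €10,660 = €788,840
Remaining days: (173 − 74) × €24,910 = €2,466,090
Accrued per-day damages: €788,840 + €2,466,090 = €3,254,930
Less partial-performance credit: €3,254,930 − €1,928,270 = €1,326,660
Cap: 15% of €5,352,000 = €802,800
Cap at €802,800: €1,326,660 exceeds the cap → €802,800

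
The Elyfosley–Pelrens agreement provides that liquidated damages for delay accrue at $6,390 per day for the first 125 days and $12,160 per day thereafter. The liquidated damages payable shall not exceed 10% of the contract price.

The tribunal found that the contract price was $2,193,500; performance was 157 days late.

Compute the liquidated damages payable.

First 125 days: 125 × $6,390 = $798,750
Remaining days: (157 − 125) × $12,160 = $389,120
Accrued per-day damages: $798,750 + $389,120 = $1,187,870
Cap: 10% of $2,193,500 = $219,350
Cap at $219,350: $1,187,870 exceeds the cap → $219,350

$219,350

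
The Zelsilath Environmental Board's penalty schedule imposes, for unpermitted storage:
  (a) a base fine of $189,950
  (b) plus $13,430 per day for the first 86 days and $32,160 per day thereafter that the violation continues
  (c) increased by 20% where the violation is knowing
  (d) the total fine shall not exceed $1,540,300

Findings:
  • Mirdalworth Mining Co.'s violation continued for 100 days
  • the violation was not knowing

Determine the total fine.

First 86 days: 86 × $13,430 = $1,154,980
Remaining days: (100 − 86) × $32,160 = $450,240
Per-day component: $1,154,980 + $450,240 = $1,605,220
Base plus per-day: $189,950 + $1,605,220 = $1,795,170
The violation was not knowing: no 20% increase.
Cap at $1,540,300: $1,795,170 exceeds the cap → $1,540,300

$1,540,300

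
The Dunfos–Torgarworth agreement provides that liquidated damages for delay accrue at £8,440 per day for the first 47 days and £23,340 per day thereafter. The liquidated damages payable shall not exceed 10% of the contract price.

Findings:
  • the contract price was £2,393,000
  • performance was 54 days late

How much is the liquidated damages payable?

First 47 days: 47 × £8,440 = £396,680
Remaining days: (54 − 47) × £23,340 = £163,380
Accrued per-day damages: £396,680 + £163,380 = £560,060
Cap: 10% of £2,393,000 = £239,300
Cap at £239,300: £560,060 exceeds the cap → £239,300

Liquidated damages: £239,300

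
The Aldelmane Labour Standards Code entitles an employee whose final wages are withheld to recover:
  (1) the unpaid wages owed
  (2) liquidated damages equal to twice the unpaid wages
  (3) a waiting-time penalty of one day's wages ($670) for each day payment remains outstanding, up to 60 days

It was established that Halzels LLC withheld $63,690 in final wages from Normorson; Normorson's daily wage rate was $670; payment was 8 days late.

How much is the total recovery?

$196,430

Doubled: 2 × $63,690 = $127,380
Penalty days: min(8, 60) = 8
Waiting-time penalty: 8 × $670 = $5,360
Total award: $63,690 + $127,380 + $5,360 = $196,430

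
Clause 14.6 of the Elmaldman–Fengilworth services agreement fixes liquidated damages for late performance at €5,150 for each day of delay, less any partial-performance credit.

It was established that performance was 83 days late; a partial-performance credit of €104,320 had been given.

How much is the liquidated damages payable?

€323,130

Per-day damages: 83 × €5,150 = €427,450
Less partial-performance credit: €427,450 − €104,320 = €323,130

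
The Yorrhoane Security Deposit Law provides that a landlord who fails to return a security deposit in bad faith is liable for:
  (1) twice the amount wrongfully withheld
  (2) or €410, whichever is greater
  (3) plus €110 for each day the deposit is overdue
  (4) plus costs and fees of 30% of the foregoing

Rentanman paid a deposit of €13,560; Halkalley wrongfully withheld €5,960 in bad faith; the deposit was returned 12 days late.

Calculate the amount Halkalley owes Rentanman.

Doubled: 2 × €5,960 = €11,920
Minimum €410: €11,920 meets the minimum, no increase.
Late-return penalty: 12 × €110 = €1,320
Damages plus late penalty: €11,920 + €1,320 = €13,240
Costs and fees: 30% of €13,240 = €3,972
Total recovery: €13,240 + €3,972 = €17,212

Recovery: €17,212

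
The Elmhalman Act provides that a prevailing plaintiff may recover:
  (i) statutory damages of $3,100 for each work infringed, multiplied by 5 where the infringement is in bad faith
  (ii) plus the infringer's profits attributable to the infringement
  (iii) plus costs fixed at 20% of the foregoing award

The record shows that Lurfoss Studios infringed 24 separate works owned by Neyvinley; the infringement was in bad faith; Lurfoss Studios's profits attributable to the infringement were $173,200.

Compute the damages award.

Statutory damages: 24 × $3,100 = $74,400
Multiplied by 5: 5 × $74,400 = $372,000
Combined award: $372,000 + $173,200 = $545,200
Costs: 20% of $545,200 = $109,040
Award plus costs: $545,200 + $109,040 = $654,240

$654,240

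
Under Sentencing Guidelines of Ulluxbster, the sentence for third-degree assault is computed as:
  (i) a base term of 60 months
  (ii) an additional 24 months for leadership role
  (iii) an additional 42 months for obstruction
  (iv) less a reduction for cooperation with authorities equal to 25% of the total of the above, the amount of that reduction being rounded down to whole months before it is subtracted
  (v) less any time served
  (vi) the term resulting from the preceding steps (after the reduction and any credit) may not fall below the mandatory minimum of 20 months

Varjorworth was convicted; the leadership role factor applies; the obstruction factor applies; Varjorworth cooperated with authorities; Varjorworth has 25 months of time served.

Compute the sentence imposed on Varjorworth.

Leadership role enhancement: +24 months
Obstruction enhancement: +42 months
Adjusted term: 60 months + 24 months + 42 months = 126 months
Cooperation with authorities reduction: 25% of 126 months = 31 months (rounded down)
After reduction: 126 − 31 = 95 months
Less time served: 95 months − 25 months = 70 months
Minimum 20 months: 70 months meets the minimum, no increase.

70 months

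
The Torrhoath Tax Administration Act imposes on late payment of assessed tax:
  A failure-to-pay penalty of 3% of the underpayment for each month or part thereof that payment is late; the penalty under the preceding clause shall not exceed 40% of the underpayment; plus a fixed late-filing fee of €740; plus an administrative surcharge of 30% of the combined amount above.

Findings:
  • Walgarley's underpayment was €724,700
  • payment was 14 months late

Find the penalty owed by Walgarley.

€377,806

Accrued rate: 3% × 14 = 42%, capped at 40% → 40%
Failure-to-pay penalty: 40% of €724,700 = €289,880
Penalty before surcharge: €289,880 + €740 = €290,620
Administrative surcharge: 30% of €290,620 = €87,186
Total penalty: €290,620 + €87,186 = €377,806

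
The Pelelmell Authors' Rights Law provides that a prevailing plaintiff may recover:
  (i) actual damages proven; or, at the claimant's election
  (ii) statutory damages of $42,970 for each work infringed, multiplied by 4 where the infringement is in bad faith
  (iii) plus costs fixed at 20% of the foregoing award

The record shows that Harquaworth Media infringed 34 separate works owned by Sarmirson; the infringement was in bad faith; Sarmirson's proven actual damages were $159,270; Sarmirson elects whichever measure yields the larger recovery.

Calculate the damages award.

Statutory damages: 34 × $42,970 = $1,460,980
Multiplied by 4: 4 × $1,460,980 = $5,843,920
Greater of actual damages ($159,270) or enhanced statutory damages ($5,843,920): $5,843,920
Costs: 20% of $5,843,920 = $1,168,784
Award plus costs: $5,843,920 + $1,168,784 = $7,012,704

Award: $7,012,704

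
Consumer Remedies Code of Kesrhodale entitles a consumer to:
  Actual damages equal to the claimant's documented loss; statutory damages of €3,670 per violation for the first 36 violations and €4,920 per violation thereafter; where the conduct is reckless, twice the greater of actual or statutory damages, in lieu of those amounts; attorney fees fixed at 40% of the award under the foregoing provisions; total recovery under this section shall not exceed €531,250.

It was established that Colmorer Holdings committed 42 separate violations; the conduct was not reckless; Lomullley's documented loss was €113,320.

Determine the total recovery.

First 36 violations: 36 × €3,670 = €132,120
Remaining violations: (42 − 36) × €4,920 = €29,520
Statutory damages: €132,120 + €29,520 = €161,640
Conduct not reckless: the in-lieu enhancement does not apply.
Actual plus statutory damages: €113,320 + €161,640 = €274,960
Attorney fees: 40% of €274,960 = €109,984
Total before cap: €274,960 + €109,984 = €384,944
Cap at €531,250: €384,944 is within the cap, no reduction.

€384,944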